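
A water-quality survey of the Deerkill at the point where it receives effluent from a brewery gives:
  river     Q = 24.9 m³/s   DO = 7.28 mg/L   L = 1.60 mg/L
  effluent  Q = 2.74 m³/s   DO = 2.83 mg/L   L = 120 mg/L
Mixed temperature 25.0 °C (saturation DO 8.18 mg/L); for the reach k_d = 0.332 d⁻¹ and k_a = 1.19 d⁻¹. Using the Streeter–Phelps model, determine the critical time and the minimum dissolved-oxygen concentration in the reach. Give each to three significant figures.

t_c ≈ 1.14 d; minimum DO ≈ 5.63 mg/L

Mixed DO = (24.9×7.28 + 2.74×2.83)/(24.9+2.74) = 189.0/27.64 = 6.839 mg/L.
Mixed L₀ = (24.9×1.60 + 2.74×120)/(27.64) = 368.6/27.64 = 13.34 mg/L.
Initial deficit D₀ = C_s − DO₀ = 8.18 − 6.839 = 1.341 mg/L.
t_c = (1/0.8580) ln[(1.19/0.332)(1 − 1.341×0.8580/(0.332×13.34))] = 1.166 × ln(2.653) = 1.137 d.
D_c = (0.332/1.19) × 13.34 × e^(−0.332×1.137) = 0.2790 × 13.34 × 0.6856 = 2.551 mg/L.
Minimum DO = 8.18 − 2.551 = 5.629 mg/L.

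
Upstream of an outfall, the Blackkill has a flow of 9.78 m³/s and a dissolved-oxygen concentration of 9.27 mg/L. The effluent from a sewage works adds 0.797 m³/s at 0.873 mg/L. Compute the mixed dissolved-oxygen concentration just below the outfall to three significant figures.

Flow-weighted mixing: C = (Q_r C_r + Q_w C_w)/(Q_r + Q_w)
= (9.78×9.27 + 0.797×0.873)/(9.78 + 0.797) = 91.36/10.58 = 8.637 mg/L.

8.64 mg/L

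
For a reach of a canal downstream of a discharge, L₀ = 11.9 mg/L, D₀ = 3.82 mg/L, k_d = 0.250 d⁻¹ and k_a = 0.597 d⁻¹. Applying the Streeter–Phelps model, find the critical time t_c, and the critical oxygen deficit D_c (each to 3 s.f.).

t_c ≈ 0.809 d; D_c ≈ 4.07 mg/L

With k_a/k_d = 2.388 and 1 − D₀(k_a−k_d)/(k_d L₀) = 0.5544,
t_c = ln(2.388 × 0.5544) / (0.597 − 0.250) = ln(1.324) / 0.3470 = 0.2807/0.3470 = 0.8088 d.
D_c = (k_d/k_a) L₀ e^(−k_d t_c) = (0.250/0.597) × 11.9 × e^(−0.250×0.8088) = 0.4188 × 11.9 × 0.8169 = 4.071 mg/L.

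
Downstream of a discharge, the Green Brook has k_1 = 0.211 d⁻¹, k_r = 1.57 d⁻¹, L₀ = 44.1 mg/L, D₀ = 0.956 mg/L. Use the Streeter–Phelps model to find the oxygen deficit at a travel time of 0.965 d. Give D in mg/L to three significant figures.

k_1 L₀/(k_r−k_1) = 0.211×44.1/(1.57−0.211) = 9.305/1.359 = 6.847 mg/L.
e^(−k_1 t) = e^(−0.211×0.9650) = 0.8158; e^(−k_r t) = e^(−1.57×0.9650) = 0.2198.
D = 6.847 × (0.8158 − 0.2198) + 0.956 × 0.2198 = 4.081 + 0.2101 = 4.291 mg/L.

D ≈ 4.29 mg/L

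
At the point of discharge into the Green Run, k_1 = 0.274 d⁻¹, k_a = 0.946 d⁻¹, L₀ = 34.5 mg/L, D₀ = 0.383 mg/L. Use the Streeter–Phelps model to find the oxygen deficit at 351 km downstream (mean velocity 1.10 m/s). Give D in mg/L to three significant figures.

Travel time t = x/v = 351 km / (1.10 m/s) = 351000 m / 1.10 m/s = 319100 s = 3.693 d.
k_1 L₀/(k_a−k_1) = 0.274×34.5/(0.946−0.274) = 9.453/0.6720 = 14.07 mg/L.
e^(−k_1 t) = e^(−0.274×3.693) = 0.3635; e^(−k_a t) = e^(−0.946×3.693) = 0.03039.
D = 14.07 × (0.3635 − 0.03039) + 0.383 × 0.03039 = 4.686 + 0.01164 = 4.698 mg/L.

D ≈ 4.70 mg/L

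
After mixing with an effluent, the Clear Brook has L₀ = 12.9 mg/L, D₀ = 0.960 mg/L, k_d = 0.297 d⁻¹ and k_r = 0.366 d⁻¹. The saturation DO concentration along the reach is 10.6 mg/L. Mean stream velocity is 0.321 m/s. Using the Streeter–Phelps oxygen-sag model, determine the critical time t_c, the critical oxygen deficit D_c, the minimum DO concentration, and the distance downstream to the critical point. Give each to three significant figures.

At the critical point dD/dt = 0, so k_d L₀ e^(−k_d t) = k_r D. Substituting D(t) from the Streeter–Phelps equation and solving for t gives
t_c = ln[(k_r/k_d)(1 − D₀(k_r−k_d)/(k_d L₀))] / (k_r−k_d).
Here k_r−k_d = 0.06900 d⁻¹ and 1 − D₀(k_r−k_d)/(k_d L₀) = 1 − 0.960×0.06900/(0.297×12.9) = 0.9827, so
t_c = ln(1.232 × 0.9827) / 0.06900 = 0.1915 / 0.06900 = 2.775 d.
D_c = (k_d/k_r) L₀ e^(−k_d t_c) = (0.297/0.366) × 12.9 × e^(−0.297×2.775) = 0.8115 × 12.9 × 0.4386 = 4.592 mg/L.
Minimum DO = C_s − D_c = 10.6 − 4.592 = 6.008 mg/L.
x_c = v t_c = 0.321 m/s × 2.775 d × 86400 s/d = 76960 m ≈ 77.0 km.

t_c ≈ 2.77 d; D_c ≈ 4.59 mg/L; min DO ≈ 6.01 mg/L; x_c ≈ 77.0 km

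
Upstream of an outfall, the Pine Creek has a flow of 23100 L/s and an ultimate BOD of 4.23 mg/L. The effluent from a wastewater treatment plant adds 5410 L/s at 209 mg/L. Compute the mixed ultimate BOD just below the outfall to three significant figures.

43.1 mg/L

Flow-weighted mixing: C = (Q_r C_r + Q_w C_w)/(Q_r + Q_w)
= (23100×4.23 + 5410×209)/(23100 + 5410) = 1.228×10^6/28510 = 43.09 mg/L.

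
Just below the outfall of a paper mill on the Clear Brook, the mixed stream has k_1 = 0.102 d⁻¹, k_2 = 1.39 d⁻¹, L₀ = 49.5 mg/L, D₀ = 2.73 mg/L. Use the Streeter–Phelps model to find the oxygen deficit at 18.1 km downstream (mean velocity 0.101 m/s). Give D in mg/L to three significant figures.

Travel time t = x/v = 18.1 km / (0.101 m/s) = 18100 m / 0.101 m/s = 179200 s = 2.074 d.
k_1 L₀/(k_2−k_1) = 0.102×49.5/(1.39−0.102) = 5.049/1.288 = 3.920 mg/L.
e^(−k_1 t) = e^(−0.102×2.074) = 0.8093; e^(−k_2 t) = e^(−1.39×2.074) = 0.05596.
D = 3.920 × (0.8093 − 0.05596) + 2.73 × 0.05596 = 2.953 + 0.1528 = 3.106 mg/L.

D ≈ 3.11 mg/L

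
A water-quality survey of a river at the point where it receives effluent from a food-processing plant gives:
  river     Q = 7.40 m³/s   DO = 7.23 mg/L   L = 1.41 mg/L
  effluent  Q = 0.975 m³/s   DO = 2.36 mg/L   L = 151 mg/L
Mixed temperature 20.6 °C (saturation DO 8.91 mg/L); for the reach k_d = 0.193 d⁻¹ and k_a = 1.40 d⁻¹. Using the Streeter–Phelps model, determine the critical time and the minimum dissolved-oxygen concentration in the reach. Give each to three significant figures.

t_c ≈ 0.505 d; minimum DO ≈ 6.56 mg/L

Mixed DO = (7.40×7.23 + 0.975×2.36)/(7.40+0.975) = 55.80/8.375 = 6.663 mg/L.
Mixed L₀ = (7.40×1.41 + 0.975×151)/(8.375) = 157.7/8.375 = 18.82 mg/L.
Initial deficit D₀ = C_s − DO₀ = 8.91 − 6.663 = 2.247 mg/L.
t_c = (1/1.207) ln[(1.40/0.193)(1 − 2.247×1.207/(0.193×18.82))] = 0.8285 × ln(1.839) = 0.5048 d.
D_c = (0.193/1.40) × 18.82 × e^(−0.193×0.5048) = 0.1379 × 18.82 × 0.9072 = 2.354 mg/L.
Minimum DO = 8.91 − 2.354 = 6.556 mg/L.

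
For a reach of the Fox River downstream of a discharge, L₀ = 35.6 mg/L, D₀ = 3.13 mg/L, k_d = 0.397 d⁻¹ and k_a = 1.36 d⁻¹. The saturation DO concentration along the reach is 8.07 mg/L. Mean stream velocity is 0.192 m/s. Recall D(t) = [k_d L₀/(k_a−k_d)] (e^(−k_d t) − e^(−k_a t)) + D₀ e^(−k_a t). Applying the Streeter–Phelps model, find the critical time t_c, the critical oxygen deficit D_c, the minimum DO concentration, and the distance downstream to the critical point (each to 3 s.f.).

t_c = [1/(k_a−k_d)] ln[(k_a/k_d)(1 − D₀(k_a−k_d)/(k_d L₀))]
= [1/(1.36−0.397)] ln[(1.36/0.397)(1 − 3.13×0.9630/(0.397×35.6))]
= (1/0.9630) ln[3.426 × 0.7867] = 1.038 × ln(2.695) = 1.038 × 0.9914 = 1.030 d.
D_c = (k_d/k_a) L₀ e^(−k_d t_c) = (0.397/1.36) × 35.6 × e^(−0.397×1.030) = 0.2919 × 35.6 × 0.6645 = 6.906 mg/L.
Minimum DO = C_s − D_c = 8.07 − 6.906 = 1.164 mg/L.
x_c = v t_c = 0.192 m/s × 1.030 d × 86400 s/d = 17080 m ≈ 17.1 km.

t_c ≈ 1.03 d; D_c ≈ 6.91 mg/L; min DO ≈ 1.16 mg/L; x_c ≈ 17.1 km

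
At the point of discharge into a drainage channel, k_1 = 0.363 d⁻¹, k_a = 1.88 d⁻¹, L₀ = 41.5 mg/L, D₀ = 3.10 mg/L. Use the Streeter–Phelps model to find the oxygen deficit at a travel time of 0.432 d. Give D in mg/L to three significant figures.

k_1 L₀/(k_a−k_1) = 0.363×41.5/(1.88−0.363) = 15.06/1.517 = 9.930 mg/L.
e^(−k_1 t) = e^(−0.363×0.4320) = 0.8549; e^(−k_a t) = e^(−1.88×0.4320) = 0.4439.
D = 9.930 × (0.8549 − 0.4439) + 3.10 × 0.4439 = 4.081 + 1.376 = 5.457 mg/L.

D ≈ 5.46 mg/L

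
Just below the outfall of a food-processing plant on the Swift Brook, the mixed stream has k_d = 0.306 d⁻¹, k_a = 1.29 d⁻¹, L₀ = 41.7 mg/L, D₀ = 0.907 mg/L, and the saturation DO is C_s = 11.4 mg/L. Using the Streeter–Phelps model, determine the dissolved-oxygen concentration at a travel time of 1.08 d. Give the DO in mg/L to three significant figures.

DO ≈ 5.08 mg/L

k_d L₀/(k_a−k_d) = 0.306×41.7/(1.29−0.306) = 12.76/0.9840 = 12.97 mg/L.
e^(−k_d t) = e^(−0.306×1.080) = 0.7186; e^(−k_a t) = e^(−1.29×1.080) = 0.2483.
D = 12.97 × (0.7186 − 0.2483) + 0.907 × 0.2483 = 6.099 + 0.2252 = 6.324 mg/L.
DO = C_s − D = 11.4 − 6.324 = 5.076 mg/L.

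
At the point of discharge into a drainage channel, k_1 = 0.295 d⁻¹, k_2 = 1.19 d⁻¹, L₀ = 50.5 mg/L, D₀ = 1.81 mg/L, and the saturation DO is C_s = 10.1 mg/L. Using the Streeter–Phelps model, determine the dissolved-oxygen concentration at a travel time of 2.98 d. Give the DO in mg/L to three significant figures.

DO ≈ 3.62 mg/L

k_1 L₀/(k_2−k_1) = 0.295×50.5/(1.19−0.295) = 14.90/0.8950 = 16.65 mg/L.
e^(−k_1 t) = e^(−0.295×2.980) = 0.4152; e^(−k_2 t) = e^(−1.19×2.980) = 0.02883.
D = 16.65 × (0.4152 − 0.02883) + 1.81 × 0.02883 = 6.430 + 0.05219 = 6.483 mg/L.
DO = C_s − D = 10.1 − 6.483 = 3.617 mg/L.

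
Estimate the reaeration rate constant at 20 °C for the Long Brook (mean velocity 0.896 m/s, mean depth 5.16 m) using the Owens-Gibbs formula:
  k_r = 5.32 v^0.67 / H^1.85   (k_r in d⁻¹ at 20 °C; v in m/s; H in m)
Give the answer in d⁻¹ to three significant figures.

k_r = 5.32 × 0.896^0.67 / 5.16^1.85 = 5.32 × 0.9291 / 20.82 = 0.2374 d⁻¹.

k_r ≈ 0.237 d⁻¹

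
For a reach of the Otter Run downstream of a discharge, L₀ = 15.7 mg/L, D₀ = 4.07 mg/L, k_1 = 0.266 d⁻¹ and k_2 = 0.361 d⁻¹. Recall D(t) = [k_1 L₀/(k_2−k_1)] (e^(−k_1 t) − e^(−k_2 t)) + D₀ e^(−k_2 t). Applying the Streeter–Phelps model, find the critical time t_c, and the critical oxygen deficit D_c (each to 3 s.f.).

t_c = [1/(k_2−k_1)] ln[(k_2/k_1)(1 − D₀(k_2−k_1)/(k_1 L₀))]
= [1/(0.361−0.266)] ln[(0.361/0.266)(1 − 4.07×0.09500/(0.266×15.7))]
= (1/0.09500) ln[1.357 × 0.9074] = 10.53 × ln(1.231) = 10.53 × 0.2082 = 2.192 d.
L(t_c) = L₀ e^(−k_1 t_c) = 15.7 × 0.5582 = 8.764 mg/L, and at the critical point k_2 D_c = k_1 L, so D_c = (0.266/0.361) × 8.764 = 6.458 mg/L.

t_c ≈ 2.19 d; D_c ≈ 6.46 mg/L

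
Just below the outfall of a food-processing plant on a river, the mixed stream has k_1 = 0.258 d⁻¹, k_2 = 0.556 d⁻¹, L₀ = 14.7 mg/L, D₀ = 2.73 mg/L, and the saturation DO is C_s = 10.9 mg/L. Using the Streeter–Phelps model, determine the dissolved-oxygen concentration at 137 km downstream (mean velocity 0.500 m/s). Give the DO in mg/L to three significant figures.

Travel time t = x/v = 137 km / (0.500 m/s) = 137000 m / 0.500 m/s = 274000 s = 3.171 d.
k_1 L₀/(k_2−k_1) = 0.258×14.7/(0.556−0.258) = 3.793/0.2980 = 12.73 mg/L.
e^(−k_1 t) = e^(−0.258×3.171) = 0.4412; e^(−k_2 t) = e^(−0.556×3.171) = 0.1715.
D = 12.73 × (0.4412 − 0.1715) + 2.73 × 0.1715 = 3.433 + 0.4682 = 3.901 mg/L.
DO = C_s − D = 10.9 − 3.901 = 6.999 mg/L.

DO ≈ 7.00 mg/L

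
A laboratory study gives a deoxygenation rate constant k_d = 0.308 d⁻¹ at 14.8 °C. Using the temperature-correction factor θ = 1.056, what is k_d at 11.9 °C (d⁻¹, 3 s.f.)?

k_d(T₂) = k_d(T₁) · θ^(T₂−T₁) = 0.308 × 1.056^(11.9−14.8)
= 0.308 × 1.056^-2.90 = 0.308 × 0.8538 = 0.2630 d⁻¹.

k_d ≈ 0.263 d⁻¹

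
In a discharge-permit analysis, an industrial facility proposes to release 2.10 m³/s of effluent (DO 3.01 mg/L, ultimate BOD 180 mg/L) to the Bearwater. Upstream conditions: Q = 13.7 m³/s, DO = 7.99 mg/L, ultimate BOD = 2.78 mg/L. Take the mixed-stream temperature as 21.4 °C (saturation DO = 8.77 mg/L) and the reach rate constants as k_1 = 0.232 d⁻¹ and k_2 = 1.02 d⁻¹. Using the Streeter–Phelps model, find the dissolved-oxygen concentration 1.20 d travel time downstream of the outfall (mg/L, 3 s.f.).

Mixed DO = (13.7×7.99 + 2.10×3.01)/(13.7+2.10) = 115.8/15.80 = 7.328 mg/L.
Mixed L₀ = (13.7×2.78 + 2.10×180)/(15.80) = 416.1/15.80 = 26.33 mg/L.
Initial deficit D₀ = C_s − DO₀ = 8.77 − 7.328 = 1.442 mg/L.
D(1.20) = [0.232×26.33/(1.02−0.232)](e^(−0.232×1.20) − e^(−1.02×1.20)) + 1.442 e^(−1.02×1.20)
= 7.753 × (0.7570 − 0.2941) + 1.442 × 0.2941 = 4.013 mg/L.
DO = 8.77 − 4.013 = 4.757 mg/L.

DO ≈ 4.76 mg/L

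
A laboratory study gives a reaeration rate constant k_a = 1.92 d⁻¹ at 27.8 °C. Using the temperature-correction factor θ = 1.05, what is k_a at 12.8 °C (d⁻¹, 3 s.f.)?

k_a ≈ 0.924 d⁻¹

k_a(T₂) = k_a(T₁) · θ^(T₂−T₁) = 1.92 × 1.05^(12.8−27.8)
= 1.92 × 1.05^-15.0 = 1.92 × 0.4810 = 0.9236 d⁻¹.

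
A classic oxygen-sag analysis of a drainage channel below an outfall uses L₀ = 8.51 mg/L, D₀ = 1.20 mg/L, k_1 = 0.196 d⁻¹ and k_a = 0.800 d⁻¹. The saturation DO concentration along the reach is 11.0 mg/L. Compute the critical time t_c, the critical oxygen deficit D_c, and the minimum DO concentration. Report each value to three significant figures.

t_c ≈ 1.38 d; D_c ≈ 1.59 mg/L; min DO ≈ 9.41 mg/L

t_c = [1/(k_a−k_1)] ln[(k_a/k_1)(1 − D₀(k_a−k_1)/(k_1 L₀))]
= [1/(0.800−0.196)] ln[(0.800/0.196)(1 − 1.20×0.6040/(0.196×8.51))]
= (1/0.6040) ln[4.082 × 0.5655] = 1.656 × ln(2.308) = 1.656 × 0.8364 = 1.385 d.
D_c = (k_1/k_a) L₀ e^(−k_1 t_c) = (0.196/0.800) × 8.51 × e^(−0.196×1.385) = 0.2450 × 8.51 × 0.7623 = 1.589 mg/L.
Minimum DO = C_s − D_c = 11.0 − 1.589 = 9.411 mg/L.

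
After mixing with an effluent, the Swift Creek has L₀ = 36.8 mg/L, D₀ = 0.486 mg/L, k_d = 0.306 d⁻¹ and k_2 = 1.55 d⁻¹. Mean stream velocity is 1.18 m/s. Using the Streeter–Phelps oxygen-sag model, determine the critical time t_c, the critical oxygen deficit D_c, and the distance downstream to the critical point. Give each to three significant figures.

t_c ≈ 1.26 d; D_c ≈ 4.94 mg/L; x_c ≈ 128 km

t_c = [1/(k_2−k_d)] ln[(k_2/k_d)(1 − D₀(k_2−k_d)/(k_d L₀))]
= [1/(1.55−0.306)] ln[(1.55/0.306)(1 − 0.486×1.244/(0.306×36.8))]
= (1/1.244) ln[5.065 × 0.9463] = 0.8039 × ln(4.793) = 0.8039 × 1.567 = 1.260 d.
D_c = (k_d/k_2) L₀ e^(−k_d t_c) = (0.306/1.55) × 36.8 × e^(−0.306×1.260) = 0.1974 × 36.8 × 0.6801 = 4.941 mg/L.
x_c = v t_c = 1.18 m/s × 1.260 d × 86400 s/d = 128400 m ≈ 128 km.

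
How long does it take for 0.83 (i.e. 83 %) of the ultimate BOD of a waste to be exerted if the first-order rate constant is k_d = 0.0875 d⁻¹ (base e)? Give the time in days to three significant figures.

t ≈ 20.3 d

y/L₀ = 1 − e^(−k_d t) = 0.83 ⇒ e^(−k_d t) = 0.170
t = −ln(0.170) / 0.0875 = 1.772 / 0.0875 = 20.25 d.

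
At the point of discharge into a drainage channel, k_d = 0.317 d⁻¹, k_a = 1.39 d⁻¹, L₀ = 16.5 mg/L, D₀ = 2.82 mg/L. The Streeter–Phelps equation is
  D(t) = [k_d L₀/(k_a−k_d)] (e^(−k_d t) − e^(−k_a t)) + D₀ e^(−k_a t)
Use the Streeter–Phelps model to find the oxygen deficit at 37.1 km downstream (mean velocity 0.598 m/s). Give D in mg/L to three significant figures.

D ≈ 3.12 mg/L

Travel time t = x/v = 37.1 km / (0.598 m/s) = 37100 m / 0.598 m/s = 62040 s = 0.7181 d.
k_d L₀/(k_a−k_d) = 0.317×16.5/(1.39−0.317) = 5.231/1.073 = 4.875 mg/L.
e^(−k_d t) = e^(−0.317×0.7181) = 0.7964; e^(−k_a t) = e^(−1.39×0.7181) = 0.3686.
D = 4.875 × (0.7964 − 0.3686) + 2.82 × 0.3686 = 2.086 + 1.039 = 3.125 mg/L.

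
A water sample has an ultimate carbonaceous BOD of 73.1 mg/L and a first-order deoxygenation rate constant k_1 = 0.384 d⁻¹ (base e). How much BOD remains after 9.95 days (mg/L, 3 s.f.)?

L ≈ 1.60 mg/L

L_t = L₀ e^(−k_1 t) = 73.1 × e^(−0.384×9.95) = 73.1 × 0.02191 = 1.602 mg/L.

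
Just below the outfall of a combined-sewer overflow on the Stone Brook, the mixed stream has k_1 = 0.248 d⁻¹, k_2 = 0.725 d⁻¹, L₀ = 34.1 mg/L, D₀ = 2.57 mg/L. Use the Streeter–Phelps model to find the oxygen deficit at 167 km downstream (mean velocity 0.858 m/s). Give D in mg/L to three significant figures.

Travel time t = x/v = 167 km / (0.858 m/s) = 167000 m / 0.858 m/s = 194600 s = 2.253 d.
k_1 L₀/(k_2−k_1) = 0.248×34.1/(0.725−0.248) = 8.457/0.4770 = 17.73 mg/L.
e^(−k_1 t) = e^(−0.248×2.253) = 0.5720; e^(−k_2 t) = e^(−0.725×2.253) = 0.1953.
D = 17.73 × (0.5720 − 0.1953) + 2.57 × 0.1953 = 6.678 + 0.5019 = 7.180 mg/L.

D ≈ 7.18 mg/L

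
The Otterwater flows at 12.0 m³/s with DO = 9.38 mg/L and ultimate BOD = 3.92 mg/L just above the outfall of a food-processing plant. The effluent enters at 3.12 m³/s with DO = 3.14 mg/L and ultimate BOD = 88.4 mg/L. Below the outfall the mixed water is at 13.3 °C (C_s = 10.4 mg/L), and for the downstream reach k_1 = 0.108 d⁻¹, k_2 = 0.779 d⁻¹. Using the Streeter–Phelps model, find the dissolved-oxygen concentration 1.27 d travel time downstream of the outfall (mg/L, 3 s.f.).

DO ≈ 7.82 mg/L

Mixed DO = (12.0×9.38 + 3.12×3.14)/(12.0+3.12) = 122.4/15.12 = 8.092 mg/L.
Mixed L₀ = (12.0×3.92 + 3.12×88.4)/(15.12) = 322.8/15.12 = 21.35 mg/L.
Initial deficit D₀ = C_s − DO₀ = 10.4 − 8.092 = 2.308 mg/L.
D(1.27) = [0.108×21.35/(0.779−0.108)](e^(−0.108×1.27) − e^(−0.779×1.27)) + 2.308 e^(−0.779×1.27)
= 3.437 × (0.8718 − 0.3718) + 2.308 × 0.3718 = 2.576 mg/L.
DO = 10.4 − 2.576 = 7.824 mg/L.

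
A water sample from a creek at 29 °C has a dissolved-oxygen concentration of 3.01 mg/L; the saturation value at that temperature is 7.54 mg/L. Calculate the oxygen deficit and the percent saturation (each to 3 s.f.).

D ≈ 4.53 mg/L; 39.9 % saturation

D = C_s − C = 7.54 − 3.01 = 4.53 mg/L.
% saturation = 3.01/7.54 × 100 = 39.9 %.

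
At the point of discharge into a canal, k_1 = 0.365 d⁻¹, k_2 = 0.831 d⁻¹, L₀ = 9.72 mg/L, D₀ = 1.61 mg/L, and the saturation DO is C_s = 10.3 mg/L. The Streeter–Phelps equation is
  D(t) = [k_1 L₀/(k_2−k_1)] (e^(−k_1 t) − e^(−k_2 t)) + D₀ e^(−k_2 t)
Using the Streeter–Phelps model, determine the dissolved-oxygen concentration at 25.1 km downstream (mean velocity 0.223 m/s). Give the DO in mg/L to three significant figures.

Travel time t = x/v = 25.1 km / (0.223 m/s) = 25100 m / 0.223 m/s = 112600 s = 1.303 d.
k_1 L₀/(k_2−k_1) = 0.365×9.72/(0.831−0.365) = 3.548/0.4660 = 7.613 mg/L.
e^(−k_1 t) = e^(−0.365×1.303) = 0.6216; e^(−k_2 t) = e^(−0.831×1.303) = 0.3387.
D = 7.613 × (0.6216 − 0.3387) + 1.61 × 0.3387 = 2.153 + 0.5453 = 2.699 mg/L.
DO = C_s − D = 10.3 − 2.699 = 7.601 mg/L.

DO ≈ 7.60 mg/L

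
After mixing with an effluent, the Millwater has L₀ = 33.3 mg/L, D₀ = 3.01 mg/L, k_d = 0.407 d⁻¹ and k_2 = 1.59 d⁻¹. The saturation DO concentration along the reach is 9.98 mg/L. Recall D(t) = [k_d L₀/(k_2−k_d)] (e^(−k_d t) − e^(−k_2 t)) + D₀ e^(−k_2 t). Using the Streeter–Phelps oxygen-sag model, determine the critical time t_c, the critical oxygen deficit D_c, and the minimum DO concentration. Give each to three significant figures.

t_c ≈ 0.894 d; D_c ≈ 5.92 mg/L; min DO ≈ 4.06 mg/L

t_c = [1/(k_2−k_d)] ln[(k_2/k_d)(1 − D₀(k_2−k_d)/(k_d L₀))]
= [1/(1.59−0.407)] ln[(1.59/0.407)(1 − 3.01×1.183/(0.407×33.3))]
= (1/1.183) ln[3.907 × 0.7373] = 0.8453 × ln(2.880) = 0.8453 × 1.058 = 0.8942 d.
L(t_c) = L₀ e^(−k_d t_c) = 33.3 × 0.6949 = 23.14 mg/L, and at the critical point k_2 D_c = k_d L, so D_c = (0.407/1.59) × 23.14 = 5.924 mg/L.
Minimum DO = C_s − D_c = 9.98 − 5.924 = 4.056 mg/L.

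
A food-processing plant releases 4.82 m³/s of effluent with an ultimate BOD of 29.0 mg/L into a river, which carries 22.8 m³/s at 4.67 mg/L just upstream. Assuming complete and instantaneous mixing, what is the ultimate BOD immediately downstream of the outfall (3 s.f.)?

8.92 mg/L

Flow-weighted mixing: C = (Q_r C_r + Q_w C_w)/(Q_r + Q_w)
= (22.8×4.67 + 4.82×29.0)/(22.8 + 4.82) = 246.3/27.62 = 8.916 mg/L.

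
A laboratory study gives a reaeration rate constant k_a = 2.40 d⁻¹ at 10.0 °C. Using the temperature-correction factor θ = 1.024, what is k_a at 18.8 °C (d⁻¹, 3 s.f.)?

k_a(T₂) = k_a(T₁) · θ^(T₂−T₁) = 2.40 × 1.024^(18.8−10.0)
= 2.40 × 1.024^8.80 = 2.40 × 1.232 = 2.957 d⁻¹.

k_a ≈ 2.96 d⁻¹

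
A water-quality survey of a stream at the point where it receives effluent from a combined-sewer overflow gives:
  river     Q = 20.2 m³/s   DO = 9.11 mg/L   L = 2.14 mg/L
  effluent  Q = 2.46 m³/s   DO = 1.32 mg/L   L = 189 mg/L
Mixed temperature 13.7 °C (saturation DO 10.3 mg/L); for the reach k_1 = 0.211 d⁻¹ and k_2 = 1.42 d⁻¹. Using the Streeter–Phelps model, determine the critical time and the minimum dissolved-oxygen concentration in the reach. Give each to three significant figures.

t_c ≈ 0.970 d; minimum DO ≈ 7.58 mg/L

Mixed DO = (20.2×9.11 + 2.46×1.32)/(20.2+2.46) = 187.3/22.66 = 8.264 mg/L.
Mixed L₀ = (20.2×2.14 + 2.46×189)/(22.66) = 508.2/22.66 = 22.43 mg/L.
Initial deficit D₀ = C_s − DO₀ = 10.3 − 8.264 = 2.036 mg/L.
t_c = (1/1.209) ln[(1.42/0.211)(1 − 2.036×1.209/(0.211×22.43))] = 0.8271 × ln(3.229) = 0.9697 d.
D_c = (0.211/1.42) × 22.43 × e^(−0.211×0.9697) = 0.1486 × 22.43 × 0.8150 = 2.716 mg/L.
Minimum DO = 10.3 − 2.716 = 7.584 mg/L.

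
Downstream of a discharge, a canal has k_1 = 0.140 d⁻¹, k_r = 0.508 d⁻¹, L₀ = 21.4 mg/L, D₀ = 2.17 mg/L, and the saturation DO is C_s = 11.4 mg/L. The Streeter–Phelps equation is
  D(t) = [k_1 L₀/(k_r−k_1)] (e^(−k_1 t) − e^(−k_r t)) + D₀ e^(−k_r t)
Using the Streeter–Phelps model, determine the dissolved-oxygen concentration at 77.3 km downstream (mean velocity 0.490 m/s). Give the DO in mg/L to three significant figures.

Travel time t = x/v = 77.3 km / (0.490 m/s) = 77300 m / 0.490 m/s = 157800 s = 1.826 d.
k_1 L₀/(k_r−k_1) = 0.140×21.4/(0.508−0.140) = 2.996/0.3680 = 8.141 mg/L.
e^(−k_1 t) = e^(−0.140×1.826) = 0.7744; e^(−k_r t) = e^(−0.508×1.826) = 0.3955.
D = 8.141 × (0.7744 − 0.3955) + 2.17 × 0.3955 = 3.085 + 0.8583 = 3.943 mg/L.
DO = C_s − D = 11.4 − 3.943 = 7.457 mg/L.

DO ≈ 7.46 mg/L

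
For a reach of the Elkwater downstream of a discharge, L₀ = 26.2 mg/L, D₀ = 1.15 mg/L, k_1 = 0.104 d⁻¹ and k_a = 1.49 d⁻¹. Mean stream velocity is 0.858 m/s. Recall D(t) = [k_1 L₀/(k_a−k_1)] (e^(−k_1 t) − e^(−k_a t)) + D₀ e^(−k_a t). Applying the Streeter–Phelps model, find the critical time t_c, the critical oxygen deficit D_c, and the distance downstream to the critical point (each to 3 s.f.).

t_c ≈ 1.29 d; D_c ≈ 1.60 mg/L; x_c ≈ 95.4 km

t_c = [1/(k_a−k_1)] ln[(k_a/k_1)(1 − D₀(k_a−k_1)/(k_1 L₀))]
= [1/(1.49−0.104)] ln[(1.49/0.104)(1 − 1.15×1.386/(0.104×26.2))]
= (1/1.386) ln[14.33 × 0.4150] = 0.7215 × ln(5.946) = 0.7215 × 1.783 = 1.286 d.
L(t_c) = L₀ e^(−k_1 t_c) = 26.2 × 0.8748 = 22.92 mg/L, and at the critical point k_a D_c = k_1 L, so D_c = (0.104/1.49) × 22.92 = 1.600 mg/L.
x_c = v t_c = 0.858 m/s × 1.286 d × 86400 s/d = 95350 m ≈ 95.4 km.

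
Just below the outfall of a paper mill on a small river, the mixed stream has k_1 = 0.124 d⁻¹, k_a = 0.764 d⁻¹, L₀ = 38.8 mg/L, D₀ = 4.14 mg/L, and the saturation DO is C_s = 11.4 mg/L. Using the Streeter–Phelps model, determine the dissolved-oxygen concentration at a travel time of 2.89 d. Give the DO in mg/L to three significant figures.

k_1 L₀/(k_a−k_1) = 0.124×38.8/(0.764−0.124) = 4.811/0.6400 = 7.517 mg/L.
e^(−k_1 t) = e^(−0.124×2.890) = 0.6988; e^(−k_a t) = e^(−0.764×2.890) = 0.1099.
D = 7.517 × (0.6988 − 0.1099) + 4.14 × 0.1099 = 4.427 + 0.4551 = 4.882 mg/L.
DO = C_s − D = 11.4 − 4.882 = 6.518 mg/L.

DO ≈ 6.52 mg/L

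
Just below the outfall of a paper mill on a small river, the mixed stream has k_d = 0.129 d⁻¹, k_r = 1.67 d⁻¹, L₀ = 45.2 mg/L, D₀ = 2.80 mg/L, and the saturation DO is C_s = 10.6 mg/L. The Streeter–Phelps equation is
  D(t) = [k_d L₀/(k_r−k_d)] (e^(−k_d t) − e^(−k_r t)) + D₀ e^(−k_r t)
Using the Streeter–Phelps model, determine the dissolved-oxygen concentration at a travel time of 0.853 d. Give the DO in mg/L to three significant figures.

k_d L₀/(k_r−k_d) = 0.129×45.2/(1.67−0.129) = 5.831/1.541 = 3.784 mg/L.
e^(−k_d t) = e^(−0.129×0.8530) = 0.8958; e^(−k_r t) = e^(−1.67×0.8530) = 0.2406.
D = 3.784 × (0.8958 − 0.2406) + 2.80 × 0.2406 = 2.479 + 0.6738 = 3.153 mg/L.
DO = C_s − D = 10.6 − 3.153 = 7.447 mg/L.

DO ≈ 7.45 mg/L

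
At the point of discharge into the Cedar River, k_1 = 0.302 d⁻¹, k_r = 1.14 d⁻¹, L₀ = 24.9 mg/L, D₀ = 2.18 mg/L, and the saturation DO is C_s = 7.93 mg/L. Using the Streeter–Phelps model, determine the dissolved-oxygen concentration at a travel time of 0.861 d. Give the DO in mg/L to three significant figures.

DO ≈ 3.56 mg/L

k_1 L₀/(k_r−k_1) = 0.302×24.9/(1.14−0.302) = 7.520/0.8380 = 8.974 mg/L.
e^(−k_1 t) = e^(−0.302×0.8610) = 0.7710; e^(−k_r t) = e^(−1.14×0.8610) = 0.3747.
D = 8.974 × (0.7710 − 0.3747) + 2.18 × 0.3747 = 3.556 + 0.8169 = 4.373 mg/L.
DO = C_s − D = 7.93 − 4.373 = 3.557 mg/L.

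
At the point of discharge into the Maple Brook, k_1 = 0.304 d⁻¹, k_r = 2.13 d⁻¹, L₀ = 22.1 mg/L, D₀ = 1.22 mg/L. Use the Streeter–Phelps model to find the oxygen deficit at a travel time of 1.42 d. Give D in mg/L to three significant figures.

k_1 L₀/(k_r−k_1) = 0.304×22.1/(2.13−0.304) = 6.718/1.826 = 3.679 mg/L.
e^(−k_1 t) = e^(−0.304×1.420) = 0.6494; e^(−k_r t) = e^(−2.13×1.420) = 0.04858.
D = 3.679 × (0.6494 − 0.04858) + 1.22 × 0.04858 = 2.211 + 0.05926 = 2.270 mg/L.

D ≈ 2.27 mg/L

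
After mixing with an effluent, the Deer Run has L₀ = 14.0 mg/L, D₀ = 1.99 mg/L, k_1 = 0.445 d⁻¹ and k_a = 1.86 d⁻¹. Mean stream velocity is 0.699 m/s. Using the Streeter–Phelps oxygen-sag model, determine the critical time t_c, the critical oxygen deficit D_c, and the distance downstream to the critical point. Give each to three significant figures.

t_c ≈ 0.586 d; D_c ≈ 2.58 mg/L; x_c ≈ 35.4 km

t_c = [1/(k_a−k_1)] ln[(k_a/k_1)(1 − D₀(k_a−k_1)/(k_1 L₀))]
= [1/(1.86−0.445)] ln[(1.86/0.445)(1 − 1.99×1.415/(0.445×14.0))]
= (1/1.415) ln[4.180 × 0.5480] = 0.7067 × ln(2.291) = 0.7067 × 0.8288 = 0.5857 d.
D_c = (k_1/k_a) L₀ e^(−k_1 t_c) = (0.445/1.86) × 14.0 × e^(−0.445×0.5857) = 0.2392 × 14.0 × 0.7706 = 2.581 mg/L.
x_c = v t_c = 0.699 m/s × 0.5857 d × 86400 s/d = 35370 m ≈ 35.4 km.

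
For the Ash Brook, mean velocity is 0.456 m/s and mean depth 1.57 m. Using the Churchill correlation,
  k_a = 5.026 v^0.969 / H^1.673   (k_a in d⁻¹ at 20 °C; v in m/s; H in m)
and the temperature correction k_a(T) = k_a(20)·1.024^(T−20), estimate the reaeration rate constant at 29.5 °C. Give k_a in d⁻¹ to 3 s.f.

k_a(20) = 5.026 × 0.456^0.969 / 1.57^1.673 = 5.026 × 0.4672 / 2.127 = 1.104 d⁻¹.
k_a(29.5) = 1.104 × 1.024^(29.5−20) = 1.104 × 1.253 = 1.383 d⁻¹.

k_a ≈ 1.38 d⁻¹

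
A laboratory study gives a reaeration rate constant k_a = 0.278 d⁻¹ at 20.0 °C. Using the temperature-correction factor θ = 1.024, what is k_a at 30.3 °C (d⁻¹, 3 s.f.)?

k_a(T₂) = k_a(T₁) · θ^(T₂−T₁) = 0.278 × 1.024^(30.3−20.0)
= 0.278 × 1.024^10.3 = 0.278 × 1.277 = 0.3549 d⁻¹.

k_a ≈ 0.355 d⁻¹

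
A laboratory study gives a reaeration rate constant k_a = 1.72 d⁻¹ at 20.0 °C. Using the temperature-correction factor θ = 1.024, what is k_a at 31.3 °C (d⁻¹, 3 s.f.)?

k_a(T₂) = k_a(T₁) · θ^(T₂−T₁) = 1.72 × 1.024^(31.3−20.0)
= 1.72 × 1.024^11.3 = 1.72 × 1.307 = 2.249 d⁻¹.

k_a ≈ 2.25 d⁻¹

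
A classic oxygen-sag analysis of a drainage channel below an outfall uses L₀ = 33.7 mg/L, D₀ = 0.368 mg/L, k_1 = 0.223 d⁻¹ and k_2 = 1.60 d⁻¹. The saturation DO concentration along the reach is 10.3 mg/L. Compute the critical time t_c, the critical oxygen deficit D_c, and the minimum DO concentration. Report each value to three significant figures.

With k_2/k_1 = 7.175 and 1 − D₀(k_2−k_1)/(k_1 L₀) = 0.9326,
t_c = ln(7.175 × 0.9326) / (1.60 − 0.223) = ln(6.691) / 1.377 = 1.901/1.377 = 1.380 d.
D_c = (k_1/k_2) L₀ e^(−k_1 t_c) = (0.223/1.60) × 33.7 × e^(−0.223×1.380) = 0.1394 × 33.7 × 0.7350 = 3.452 mg/L.
Minimum DO = C_s − D_c = 10.3 − 3.452 = 6.848 mg/L.

t_c ≈ 1.38 d; D_c ≈ 3.45 mg/L; min DO ≈ 6.85 mg/L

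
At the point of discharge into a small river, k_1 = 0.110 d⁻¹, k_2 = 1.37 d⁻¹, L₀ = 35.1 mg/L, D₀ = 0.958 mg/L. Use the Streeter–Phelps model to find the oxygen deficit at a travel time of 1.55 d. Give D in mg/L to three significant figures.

k_1 L₀/(k_2−k_1) = 0.110×35.1/(1.37−0.110) = 3.861/1.260 = 3.064 mg/L.
e^(−k_1 t) = e^(−0.110×1.550) = 0.8432; e^(−k_2 t) = e^(−1.37×1.550) = 0.1196.
D = 3.064 × (0.8432 − 0.1196) + 0.958 × 0.1196 = 2.217 + 0.1146 = 2.332 mg/L.

D ≈ 2.33 mg/L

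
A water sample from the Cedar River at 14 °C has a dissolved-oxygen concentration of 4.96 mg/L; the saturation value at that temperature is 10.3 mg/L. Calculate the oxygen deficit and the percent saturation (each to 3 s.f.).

D ≈ 5.34 mg/L; 48.2 % saturation

D = C_s − C = 10.3 − 4.96 = 5.34 mg/L.
% saturation = 4.96/10.3 × 100 = 48.2 %.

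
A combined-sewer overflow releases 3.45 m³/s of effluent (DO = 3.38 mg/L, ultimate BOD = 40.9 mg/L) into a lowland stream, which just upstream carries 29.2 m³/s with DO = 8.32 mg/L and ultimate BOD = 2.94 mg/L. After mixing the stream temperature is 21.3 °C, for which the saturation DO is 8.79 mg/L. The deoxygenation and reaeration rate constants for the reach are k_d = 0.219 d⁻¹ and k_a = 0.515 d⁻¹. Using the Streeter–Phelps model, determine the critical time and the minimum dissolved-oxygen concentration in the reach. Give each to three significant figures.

Mixed DO = (29.2×8.32 + 3.45×3.38)/(29.2+3.45) = 254.6/32.65 = 7.798 mg/L.
Mixed L₀ = (29.2×2.94 + 3.45×40.9)/(32.65) = 227.0/32.65 = 6.951 mg/L.
Initial deficit D₀ = C_s − DO₀ = 8.79 − 7.798 = 0.9920 mg/L.
t_c = (1/0.2960) ln[(0.515/0.219)(1 − 0.9920×0.2960/(0.219×6.951))] = 3.378 × ln(1.898) = 2.165 d.
D_c = (0.219/0.515) × 6.951 × e^(−0.219×2.165) = 0.4252 × 6.951 × 0.6224 = 1.840 mg/L.
Minimum DO = 8.79 − 1.840 = 6.950 mg/L.

t_c ≈ 2.16 d; minimum DO ≈ 6.95 mg/L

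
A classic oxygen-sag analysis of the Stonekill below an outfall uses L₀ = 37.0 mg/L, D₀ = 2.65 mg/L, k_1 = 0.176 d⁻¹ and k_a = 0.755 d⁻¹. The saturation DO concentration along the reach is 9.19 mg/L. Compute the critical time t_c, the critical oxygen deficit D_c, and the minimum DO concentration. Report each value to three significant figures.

With k_a/k_1 = 4.290 and 1 − D₀(k_a−k_1)/(k_1 L₀) = 0.7644,
t_c = ln(4.290 × 0.7644) / (0.755 − 0.176) = ln(3.279) / 0.5790 = 1.188/0.5790 = 2.051 d.
L(t_c) = L₀ e^(−k_1 t_c) = 37.0 × 0.6970 = 25.79 mg/L, and at the critical point k_a D_c = k_1 L, so D_c = (0.176/0.755) × 25.79 = 6.012 mg/L.
Minimum DO = C_s − D_c = 9.19 − 6.012 = 3.178 mg/L.

t_c ≈ 2.05 d; D_c ≈ 6.01 mg/L; min DO ≈ 3.18 mg/L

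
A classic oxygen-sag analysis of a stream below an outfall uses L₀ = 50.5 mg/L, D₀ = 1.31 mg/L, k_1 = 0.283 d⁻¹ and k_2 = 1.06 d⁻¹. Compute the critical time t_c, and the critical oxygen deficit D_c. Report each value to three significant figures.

At the critical point dD/dt = 0, so k_1 L₀ e^(−k_1 t) = k_2 D. Substituting D(t) from the Streeter–Phelps equation and solving for t gives
t_c = ln[(k_2/k_1)(1 − D₀(k_2−k_1)/(k_1 L₀))] / (k_2−k_1).
Here k_2−k_1 = 0.7770 d⁻¹ and 1 − D₀(k_2−k_1)/(k_1 L₀) = 1 − 1.31×0.7770/(0.283×50.5) = 0.9288, so
t_c = ln(3.746 × 0.9288) / 0.7770 = 1.247 / 0.7770 = 1.604 d.
D_c = (k_1/k_2) L₀ e^(−k_1 t_c) = (0.283/1.06) × 50.5 × e^(−0.283×1.604) = 0.2670 × 50.5 × 0.6350 = 8.562 mg/L.

t_c ≈ 1.60 d; D_c ≈ 8.56 mg/L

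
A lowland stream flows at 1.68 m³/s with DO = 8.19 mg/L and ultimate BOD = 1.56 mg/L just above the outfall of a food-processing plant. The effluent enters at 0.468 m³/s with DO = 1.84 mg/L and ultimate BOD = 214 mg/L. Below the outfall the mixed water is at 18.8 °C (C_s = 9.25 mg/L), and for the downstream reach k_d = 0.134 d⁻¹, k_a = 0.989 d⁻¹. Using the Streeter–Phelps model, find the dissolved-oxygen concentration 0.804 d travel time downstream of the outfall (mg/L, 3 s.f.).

DO ≈ 4.80 mg/L

Mixed DO = (1.68×8.19 + 0.468×1.84)/(1.68+0.468) = 14.62/2.148 = 6.806 mg/L.
Mixed L₀ = (1.68×1.56 + 0.468×214)/(2.148) = 102.8/2.148 = 47.85 mg/L.
Initial deficit D₀ = C_s − DO₀ = 9.25 − 6.806 = 2.444 mg/L.
D(0.804) = [0.134×47.85/(0.989−0.134)](e^(−0.134×0.804) − e^(−0.989×0.804)) + 2.444 e^(−0.989×0.804)
= 7.499 × (0.8979 − 0.4515) + 2.444 × 0.4515 = 4.450 mg/L.
DO = 9.25 − 4.450 = 4.800 mg/L.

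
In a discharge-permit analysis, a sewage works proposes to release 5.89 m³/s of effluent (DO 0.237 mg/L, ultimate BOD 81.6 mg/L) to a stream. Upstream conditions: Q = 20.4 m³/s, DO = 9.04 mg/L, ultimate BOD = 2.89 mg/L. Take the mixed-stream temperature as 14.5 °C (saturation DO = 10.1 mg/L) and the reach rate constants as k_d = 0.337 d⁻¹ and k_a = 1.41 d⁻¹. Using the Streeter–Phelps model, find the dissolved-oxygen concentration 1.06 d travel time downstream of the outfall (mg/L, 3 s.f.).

DO ≈ 6.36 mg/L

Mixed DO = (20.4×9.04 + 5.89×0.237)/(20.4+5.89) = 185.8/26.29 = 7.068 mg/L.
Mixed L₀ = (20.4×2.89 + 5.89×81.6)/(26.29) = 539.6/26.29 = 20.52 mg/L.
Initial deficit D₀ = C_s − DO₀ = 10.1 − 7.068 = 3.032 mg/L.
D(1.06) = [0.337×20.52/(1.41−0.337)](e^(−0.337×1.06) − e^(−1.41×1.06)) + 3.032 e^(−1.41×1.06)
= 6.446 × (0.6996 − 0.2243) + 3.032 × 0.2243 = 3.744 mg/L.
DO = 10.1 − 3.744 = 6.356 mg/L.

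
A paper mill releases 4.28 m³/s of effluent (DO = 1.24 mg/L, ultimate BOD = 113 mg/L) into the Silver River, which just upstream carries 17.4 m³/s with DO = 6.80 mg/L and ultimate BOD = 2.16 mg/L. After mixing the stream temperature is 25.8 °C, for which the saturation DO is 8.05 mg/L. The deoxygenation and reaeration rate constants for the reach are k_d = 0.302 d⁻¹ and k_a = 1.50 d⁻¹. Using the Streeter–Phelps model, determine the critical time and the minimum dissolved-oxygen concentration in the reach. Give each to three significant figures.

t_c ≈ 0.929 d; minimum DO ≈ 4.39 mg/L

Mixed DO = (17.4×6.80 + 4.28×1.24)/(17.4+4.28) = 123.6/21.68 = 5.702 mg/L.
Mixed L₀ = (17.4×2.16 + 4.28×113)/(21.68) = 521.2/21.68 = 24.04 mg/L.
Initial deficit D₀ = C_s − DO₀ = 8.05 − 5.702 = 2.348 mg/L.
t_c = (1/1.198) ln[(1.50/0.302)(1 − 2.348×1.198/(0.302×24.04))] = 0.8347 × ln(3.043) = 0.9289 d.
D_c = (0.302/1.50) × 24.04 × e^(−0.302×0.9289) = 0.2013 × 24.04 × 0.7554 = 3.656 mg/L.
Minimum DO = 8.05 − 3.656 = 4.394 mg/L.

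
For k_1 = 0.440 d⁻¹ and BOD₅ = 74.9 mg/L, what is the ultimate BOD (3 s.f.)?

L₀ ≈ 84.2 mg/L

BOD₅ = L₀(1 − e^(−5k_1)) ⇒ L₀ = BOD₅ / (1 − e^(−5×0.440))
= 74.9 / (1 − 0.1108) = 74.9 / 0.8892 = 84.23 mg/L.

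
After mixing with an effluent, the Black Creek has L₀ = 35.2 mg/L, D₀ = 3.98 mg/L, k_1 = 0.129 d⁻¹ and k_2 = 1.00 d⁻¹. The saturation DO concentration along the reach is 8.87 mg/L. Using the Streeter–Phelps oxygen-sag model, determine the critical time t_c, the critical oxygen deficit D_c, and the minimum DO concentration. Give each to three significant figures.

With k_2/k_1 = 7.752 and 1 − D₀(k_2−k_1)/(k_1 L₀) = 0.2366,
t_c = ln(7.752 × 0.2366) / (1.00 − 0.129) = ln(1.834) / 0.8710 = 0.6064/0.8710 = 0.6963 d.
D_c = (k_1/k_2) L₀ e^(−k_1 t_c) = (0.129/1.00) × 35.2 × e^(−0.129×0.6963) = 0.1290 × 35.2 × 0.9141 = 4.151 mg/L.
Minimum DO = C_s − D_c = 8.87 − 4.151 = 4.719 mg/L.

t_c ≈ 0.696 d; D_c ≈ 4.15 mg/L; min DO ≈ 4.72 mg/L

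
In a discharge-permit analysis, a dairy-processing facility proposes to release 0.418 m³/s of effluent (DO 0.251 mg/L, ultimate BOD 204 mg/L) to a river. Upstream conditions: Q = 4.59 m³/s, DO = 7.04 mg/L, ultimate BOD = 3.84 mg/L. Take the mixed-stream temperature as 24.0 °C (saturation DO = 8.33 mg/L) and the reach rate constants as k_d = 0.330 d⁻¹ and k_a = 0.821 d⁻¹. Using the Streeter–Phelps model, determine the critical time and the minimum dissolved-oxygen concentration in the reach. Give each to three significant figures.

t_c ≈ 1.56 d; minimum DO ≈ 3.40 mg/L

Mixed DO = (4.59×7.04 + 0.418×0.251)/(4.59+0.418) = 32.42/5.008 = 6.473 mg/L.
Mixed L₀ = (4.59×3.84 + 0.418×204)/(5.008) = 102.9/5.008 = 20.55 mg/L.
Initial deficit D₀ = C_s − DO₀ = 8.33 − 6.473 = 1.857 mg/L.
t_c = (1/0.4910) ln[(0.821/0.330)(1 − 1.857×0.4910/(0.330×20.55))] = 2.037 × ln(2.153) = 1.562 d.
D_c = (0.330/0.821) × 20.55 × e^(−0.330×1.562) = 0.4019 × 20.55 × 0.5972 = 4.932 mg/L.
Minimum DO = 8.33 − 4.932 = 3.398 mg/L.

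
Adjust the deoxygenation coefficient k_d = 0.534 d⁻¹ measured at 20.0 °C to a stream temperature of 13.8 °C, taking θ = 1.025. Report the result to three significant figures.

k_d ≈ 0.458 d⁻¹

k_d(T₂) = k_d(T₁) · θ^(T₂−T₁) = 0.534 × 1.025^(13.8−20.0)
= 0.534 × 1.025^-6.20 = 0.534 × 0.8580 = 0.4582 d⁻¹.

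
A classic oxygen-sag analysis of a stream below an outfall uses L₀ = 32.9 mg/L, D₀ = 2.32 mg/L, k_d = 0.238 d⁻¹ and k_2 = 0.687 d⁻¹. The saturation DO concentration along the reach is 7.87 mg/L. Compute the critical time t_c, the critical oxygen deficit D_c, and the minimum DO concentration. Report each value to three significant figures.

t_c ≈ 2.04 d; D_c ≈ 7.01 mg/L; min DO ≈ 0.861 mg/L

At the critical point dD/dt = 0, so k_d L₀ e^(−k_d t) = k_2 D. Substituting D(t) from the Streeter–Phelps equation and solving for t gives
t_c = ln[(k_2/k_d)(1 − D₀(k_2−k_d)/(k_d L₀))] / (k_2−k_d).
Here k_2−k_d = 0.4490 d⁻¹ and 1 − D₀(k_2−k_d)/(k_d L₀) = 1 − 2.32×0.4490/(0.238×32.9) = 0.8670, so
t_c = ln(2.887 × 0.8670) / 0.4490 = 0.9173 / 0.4490 = 2.043 d.
D_c = (k_d/k_2) L₀ e^(−k_d t_c) = (0.238/0.687) × 32.9 × e^(−0.238×2.043) = 0.3464 × 32.9 × 0.6149 = 7.009 mg/L.
Minimum DO = C_s − D_c = 7.87 − 7.009 = 0.8611 mg/L.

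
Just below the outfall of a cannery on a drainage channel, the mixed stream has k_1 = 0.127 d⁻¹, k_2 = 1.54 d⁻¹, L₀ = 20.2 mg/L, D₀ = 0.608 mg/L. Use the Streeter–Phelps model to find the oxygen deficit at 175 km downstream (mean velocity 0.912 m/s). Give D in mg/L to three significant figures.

Travel time t = x/v = 175 km / (0.912 m/s) = 175000 m / 0.912 m/s = 191900 s = 2.221 d.
k_1 L₀/(k_2−k_1) = 0.127×20.2/(1.54−0.127) = 2.565/1.413 = 1.816 mg/L.
e^(−k_1 t) = e^(−0.127×2.221) = 0.7542; e^(−k_2 t) = e^(−1.54×2.221) = 0.03271.
D = 1.816 × (0.7542 − 0.03271) + 0.608 × 0.03271 = 1.310 + 0.01989 = 1.330 mg/L.

D ≈ 1.33 mg/L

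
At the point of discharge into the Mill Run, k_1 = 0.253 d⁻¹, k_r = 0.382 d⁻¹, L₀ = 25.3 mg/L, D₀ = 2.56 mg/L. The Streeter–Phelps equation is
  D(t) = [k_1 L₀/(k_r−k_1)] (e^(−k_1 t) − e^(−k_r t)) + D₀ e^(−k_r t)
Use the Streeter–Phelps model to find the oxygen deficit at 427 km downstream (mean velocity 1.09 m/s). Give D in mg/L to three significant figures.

D ≈ 7.43 mg/L

Travel time t = x/v = 427 km / (1.09 m/s) = 427000 m / 1.09 m/s = 391700 s = 4.534 d.
k_1 L₀/(k_r−k_1) = 0.253×25.3/(0.382−0.253) = 6.401/0.1290 = 49.62 mg/L.
e^(−k_1 t) = e^(−0.253×4.534) = 0.3176; e^(−k_r t) = e^(−0.382×4.534) = 0.1769.
D = 49.62 × (0.3176 − 0.1769) + 2.56 × 0.1769 = 6.978 + 0.4529 = 7.431 mg/L.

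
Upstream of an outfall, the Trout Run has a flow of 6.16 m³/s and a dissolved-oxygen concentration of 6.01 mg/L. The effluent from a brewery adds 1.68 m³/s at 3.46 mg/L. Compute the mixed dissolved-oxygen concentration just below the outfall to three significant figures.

Flow-weighted mixing: C = (Q_r C_r + Q_w C_w)/(Q_r + Q_w)
= (6.16×6.01 + 1.68×3.46)/(6.16 + 1.68) = 42.83/7.840 = 5.464 mg/L.

5.46 mg/L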